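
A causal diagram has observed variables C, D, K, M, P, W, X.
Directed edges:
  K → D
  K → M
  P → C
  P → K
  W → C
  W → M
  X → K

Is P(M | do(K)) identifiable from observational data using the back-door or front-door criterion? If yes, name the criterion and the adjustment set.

P(M|do(K)): backdoor, adjust for ∅.

desc(K)\{K}={D,M}; candidates ⊆ {C,P,W,X}.
∅: K⊥M given ∅ in G with K→· removed — back-door holds.
P(M|do(K)) = P(M|K) — no adjustment needed.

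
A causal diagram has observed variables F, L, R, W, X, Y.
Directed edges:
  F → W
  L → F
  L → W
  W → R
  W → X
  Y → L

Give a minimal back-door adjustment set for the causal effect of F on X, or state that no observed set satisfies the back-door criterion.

F→X: minimal back-door set {L}.

desc(F)\{F}={R,W,X}; candidates ⊆ {L,Y}.
size 0: {}; under {} F still reaches {L,R,W,X,Y} ∋ X.
{L}: F⊥X given {L} in G with F→· removed — back-door holds.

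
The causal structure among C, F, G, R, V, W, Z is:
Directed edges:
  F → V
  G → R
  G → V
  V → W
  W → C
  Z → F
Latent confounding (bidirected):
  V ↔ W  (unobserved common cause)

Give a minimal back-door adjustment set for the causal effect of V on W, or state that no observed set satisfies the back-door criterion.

desc(V)\{V}={C,W}; candidates ⊆ {F,G,R,Z}.
V↔W: latent back-door arc(s) into V.
size 0: {}; under {} V still reaches {C,F,G,R,W,Z} ∋ W.
size 1: {F}, {G}, {R} …(+1); under {F} V still reaches {C,G,R,W} ∋ W.
size 2: {F,G}, {F,R}, {F,Z} …(+3); under {F,G} V still reaches {C,W} ∋ W.
V↔W cannot be blocked by any observed set — no back-door set.

V→W: no observed back-door set.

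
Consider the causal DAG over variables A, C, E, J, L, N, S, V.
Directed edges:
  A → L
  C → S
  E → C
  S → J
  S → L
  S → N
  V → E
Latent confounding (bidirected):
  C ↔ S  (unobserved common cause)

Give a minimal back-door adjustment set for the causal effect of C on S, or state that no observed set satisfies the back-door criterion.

C→S: no observed back-door set.

desc(C)\{C}={J,L,N,S}; candidates ⊆ {A,E,V}.
C↔S: latent back-door arc(s) into C.
size 0: {}; under {} C still reaches {E,J,L,N,S,V} ∋ S.
size 1: {A}, {E}, {V}; under {A} C still reaches {E,J,L,N,S,V} ∋ S.
size 2: {A,E}, {A,V}, {E,V}; under {A,E} C still reaches {J,L,N,S} ∋ S.
C↔S cannot be blocked by any observed set — no back-door set.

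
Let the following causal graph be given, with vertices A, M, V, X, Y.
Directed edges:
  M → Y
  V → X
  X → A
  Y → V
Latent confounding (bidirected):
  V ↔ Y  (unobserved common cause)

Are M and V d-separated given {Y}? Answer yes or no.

Bayes-Ball from M | {Y} reaches {A,V,X}.
V ∈ reach(M|{Y}) ⇒ M ⊥̸ V | {Y}.

No — M and V are d-connected given {Y}.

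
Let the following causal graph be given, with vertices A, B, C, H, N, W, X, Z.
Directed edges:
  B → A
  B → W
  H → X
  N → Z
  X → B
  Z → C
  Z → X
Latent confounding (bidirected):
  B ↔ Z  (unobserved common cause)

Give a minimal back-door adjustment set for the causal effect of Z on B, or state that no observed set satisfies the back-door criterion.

desc(Z)\{Z}={A,B,C,W,X}; candidates ⊆ {H,N}.
Z↔B: latent back-door arc(s) into Z.
size 0: {}; under {} Z still reaches {A,B,N,W} ∋ B.
size 1: {H}, {N}; under {H} Z still reaches {A,B,N,W} ∋ B.
size 2: {H,N}; under {H,N} Z still reaches {A,B,W} ∋ B.
Z↔B cannot be blocked by any observed set — no back-door set.

Z→B: no observed back-door set.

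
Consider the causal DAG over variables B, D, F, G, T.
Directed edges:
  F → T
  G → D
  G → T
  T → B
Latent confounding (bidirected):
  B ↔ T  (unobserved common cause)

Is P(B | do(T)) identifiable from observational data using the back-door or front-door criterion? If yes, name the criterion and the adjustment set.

P(B|do(T)): not identifiable (no BD/FD set).

desc(T)\{T}={B}; candidates ⊆ {D,F,G}.
T↔B: latent back-door arc(s) into T.
size 0: {}; under {} T still reaches {B,D,F,G} ∋ B.
size 1: {D}, {F}, {G}; under {D} T still reaches {B,F,G} ∋ B.
size 2: {D,F}, {D,G}, {F,G}; under {D,F} T still reaches {B,G} ∋ B.
T↔B cannot be blocked by any observed set — no back-door set.
No mediator lies on a directed T→…→B path.
Neither criterion identifies P(B|do(T)) in this graph.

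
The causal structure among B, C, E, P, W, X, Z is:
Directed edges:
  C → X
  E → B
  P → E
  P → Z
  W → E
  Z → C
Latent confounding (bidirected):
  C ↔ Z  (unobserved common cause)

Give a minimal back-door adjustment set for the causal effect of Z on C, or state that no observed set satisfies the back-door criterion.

desc(Z)\{Z}={C,X}; candidates ⊆ {B,E,P,W}.
Z↔C: latent back-door arc(s) into Z.
size 0: {}; under {} Z still reaches {B,C,E,P,X} ∋ C.
size 1: {B}, {E}, {P} …(+1); under {B} Z still reaches {C,E,P,W,X} ∋ C.
size 2: {B,E}, {B,P}, {B,W} …(+3); under {B,E} Z still reaches {C,P,W,X} ∋ C.
Z↔C cannot be blocked by any observed set — no back-door set.

Z→C: no observed back-door set.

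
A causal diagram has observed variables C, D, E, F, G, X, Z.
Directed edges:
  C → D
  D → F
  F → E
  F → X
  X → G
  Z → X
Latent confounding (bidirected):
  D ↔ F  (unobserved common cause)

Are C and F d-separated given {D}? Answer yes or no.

No — C and F are d-connected given {D}.

Bayes-Ball from C | {D} reaches {E,F,G,X}.
F ∈ reach(C|{D}) ⇒ C ⊥̸ F | {D}.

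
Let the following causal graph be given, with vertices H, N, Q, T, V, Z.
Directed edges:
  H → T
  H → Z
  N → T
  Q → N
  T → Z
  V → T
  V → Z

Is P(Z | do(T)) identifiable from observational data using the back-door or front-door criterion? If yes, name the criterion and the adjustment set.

P(Z|do(T)): backdoor, adjust for {H, V}.

desc(T)\{T}={Z}; candidates ⊆ {H,N,Q,V}.
size 0: {}; under {} T still reaches {H,N,Q,V,Z} ∋ Z.
size 1: {H}, {N}, {Q} …(+1); under {H} T still reaches {N,Q,V,Z} ∋ Z.
{H,V}: T⊥Z given {H,V} in G with T→· removed — back-door holds.
P(Z|do(T)) = Σ_{H,V} P(Z|T,H,V)·P(H,V).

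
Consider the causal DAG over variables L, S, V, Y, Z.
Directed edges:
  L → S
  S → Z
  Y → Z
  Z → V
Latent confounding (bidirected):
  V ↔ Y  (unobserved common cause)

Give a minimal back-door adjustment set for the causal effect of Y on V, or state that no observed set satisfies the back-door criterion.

Y→V: no observed back-door set.

desc(Y)\{Y}={V,Z}; candidates ⊆ {L,S}.
Y↔V: latent back-door arc(s) into Y.
size 0: {}; under {} Y still reaches {V} ∋ V.
size 1: {L}, {S}; under {L} Y still reaches {V} ∋ V.
size 2: {L,S}; under {L,S} Y still reaches {V} ∋ V.
Y↔V cannot be blocked by any observed set — no back-door set.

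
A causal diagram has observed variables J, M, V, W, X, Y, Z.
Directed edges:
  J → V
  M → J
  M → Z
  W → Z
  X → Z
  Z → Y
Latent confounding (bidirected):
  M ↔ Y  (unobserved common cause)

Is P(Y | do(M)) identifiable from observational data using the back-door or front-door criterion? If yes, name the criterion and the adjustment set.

P(Y|do(M)): frontdoor, adjust for {Z}.

desc(M)\{M}={J,V,Y,Z}; candidates ⊆ {W,X}.
M↔Y: latent back-door arc(s) into M.
size 0: {}; under {} M still reaches {Y} ∋ Y.
size 1: {W}, {X}; under {W} M still reaches {Y} ∋ Y.
size 2: {W,X}; under {W,X} M still reaches {Y} ∋ Y.
M↔Y cannot be blocked by any observed set — no back-door set.
{Z}: (i) intercepts every directed M→Y path; (ii) no back-door M→{Z}; (iii) {M} blocks every back-door {Z}→Y. Front-door holds.
P(Y|do(M)) = Σ_{Z} P(Z|M) Σ_{M'} P(Y|Z,M')P(M').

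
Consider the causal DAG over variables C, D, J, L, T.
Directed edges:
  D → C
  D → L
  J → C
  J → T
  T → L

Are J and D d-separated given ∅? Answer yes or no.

Yes — J ⊥ D | ∅.

Bayes-Ball from J | ∅ reaches {C,L,T}.
D ∉ reach(J|∅) ⇒ J ⊥ D | ∅.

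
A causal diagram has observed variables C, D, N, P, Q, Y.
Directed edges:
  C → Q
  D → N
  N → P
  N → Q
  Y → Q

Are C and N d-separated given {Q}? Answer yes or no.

Bayes-Ball from C | {Q} reaches {D,N,P,Y}.
N ∈ reach(C|{Q}) ⇒ C ⊥̸ N | {Q}.

No — C and N are d-connected given {Q}.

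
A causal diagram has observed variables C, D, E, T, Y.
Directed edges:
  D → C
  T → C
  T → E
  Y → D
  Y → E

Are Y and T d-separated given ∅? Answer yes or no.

Yes — Y ⊥ T | ∅.

Bayes-Ball from Y | ∅ reaches {C,D,E}.
T ∉ reach(Y|∅) ⇒ Y ⊥ T | ∅.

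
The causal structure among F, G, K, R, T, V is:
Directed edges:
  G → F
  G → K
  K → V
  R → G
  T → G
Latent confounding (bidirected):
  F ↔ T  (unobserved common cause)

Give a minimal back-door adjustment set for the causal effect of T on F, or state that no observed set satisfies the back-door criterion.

desc(T)\{T}={F,G,K,V}; candidates ⊆ {R}.
T↔F: latent back-door arc(s) into T.
size 0: {}; under {} T still reaches {F} ∋ F.
size 1: {R}; under {R} T still reaches {F} ∋ F.
T↔F cannot be blocked by any observed set — no back-door set.

T→F: no observed back-door set.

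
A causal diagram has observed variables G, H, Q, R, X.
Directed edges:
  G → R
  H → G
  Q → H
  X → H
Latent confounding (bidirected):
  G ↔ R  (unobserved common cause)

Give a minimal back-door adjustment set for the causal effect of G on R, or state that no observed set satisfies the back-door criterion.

desc(G)\{G}={R}; candidates ⊆ {H,Q,X}.
G↔R: latent back-door arc(s) into G.
size 0: {}; under {} G still reaches {H,Q,R,X} ∋ R.
size 1: {H}, {Q}, {X}; under {H} G still reaches {R} ∋ R.
size 2: {H,Q}, {H,X}, {Q,X}; under {H,Q} G still reaches {R} ∋ R.
G↔R cannot be blocked by any observed set — no back-door set.

G→R: no observed back-door set.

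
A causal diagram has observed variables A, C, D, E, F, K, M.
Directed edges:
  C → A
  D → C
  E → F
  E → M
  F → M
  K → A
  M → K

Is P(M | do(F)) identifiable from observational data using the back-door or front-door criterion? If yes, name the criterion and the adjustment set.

P(M|do(F)): backdoor, adjust for {E}.

desc(F)\{F}={A,K,M}; candidates ⊆ {C,D,E}.
size 0: {}; under {} F still reaches {A,E,K,M} ∋ M.
{E}: F⊥M given {E} in G with F→· removed — back-door holds.
P(M|do(F)) = Σ_{E} P(M|F,E)·P(E).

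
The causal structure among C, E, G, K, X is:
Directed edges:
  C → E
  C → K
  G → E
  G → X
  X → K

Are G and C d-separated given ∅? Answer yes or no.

Bayes-Ball from G | ∅ reaches {E,K,X}.
C ∉ reach(G|∅) ⇒ G ⊥ C | ∅.

Yes — G ⊥ C | ∅.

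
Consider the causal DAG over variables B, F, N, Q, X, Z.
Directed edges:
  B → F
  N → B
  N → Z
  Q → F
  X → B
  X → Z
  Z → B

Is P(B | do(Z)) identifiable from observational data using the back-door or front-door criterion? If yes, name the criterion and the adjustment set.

P(B|do(Z)): backdoor, adjust for {N, X}.

desc(Z)\{Z}={B,F}; candidates ⊆ {N,Q,X}.
size 0: {}; under {} Z still reaches {B,F,N,X} ∋ B.
size 1: {N}, {Q}, {X}; under {N} Z still reaches {B,F,X} ∋ B.
{N,X}: Z⊥B given {N,X} in G with Z→· removed — back-door holds.
P(B|do(Z)) = Σ_{N,X} P(B|Z,N,X)·P(N,X).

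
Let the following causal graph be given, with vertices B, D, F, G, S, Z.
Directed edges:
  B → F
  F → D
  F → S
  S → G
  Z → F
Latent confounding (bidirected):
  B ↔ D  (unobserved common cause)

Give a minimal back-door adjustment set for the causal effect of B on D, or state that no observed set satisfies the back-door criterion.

desc(B)\{B}={D,F,G,S}; candidates ⊆ {Z}.
B↔D: latent back-door arc(s) into B.
size 0: {}; under {} B still reaches {D} ∋ D.
size 1: {Z}; under {Z} B still reaches {D} ∋ D.
B↔D cannot be blocked by any observed set — no back-door set.

B→D: no observed back-door set.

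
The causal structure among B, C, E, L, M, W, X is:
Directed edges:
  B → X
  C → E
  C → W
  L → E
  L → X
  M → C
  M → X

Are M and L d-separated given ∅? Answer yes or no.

Bayes-Ball from M | ∅ reaches {C,E,W,X}.
L ∉ reach(M|∅) ⇒ M ⊥ L | ∅.

Yes — M ⊥ L | ∅.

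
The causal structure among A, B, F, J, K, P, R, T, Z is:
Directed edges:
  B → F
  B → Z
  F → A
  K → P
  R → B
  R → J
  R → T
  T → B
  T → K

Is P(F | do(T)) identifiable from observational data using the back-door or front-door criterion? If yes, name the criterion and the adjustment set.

P(F|do(T)): backdoor, adjust for {R}.

desc(T)\{T}={A,B,F,K,P,Z}; candidates ⊆ {J,R}.
size 0: {}; under {} T still reaches {A,B,F,J,R,Z} ∋ F.
{R}: T⊥F given {R} in G with T→· removed — back-door holds.
P(F|do(T)) = Σ_{R} P(F|T,R)·P(R).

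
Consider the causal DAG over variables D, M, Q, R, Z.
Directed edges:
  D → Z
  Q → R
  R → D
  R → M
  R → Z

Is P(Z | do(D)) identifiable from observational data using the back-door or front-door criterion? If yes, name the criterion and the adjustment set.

P(Z|do(D)): backdoor, adjust for {R}.

desc(D)\{D}={Z}; candidates ⊆ {M,Q,R}.
size 0: {}; under {} D still reaches {M,Q,R,Z} ∋ Z.
{R}: D⊥Z given {R} in G with D→· removed — back-door holds.
P(Z|do(D)) = Σ_{R} P(Z|D,R)·P(R).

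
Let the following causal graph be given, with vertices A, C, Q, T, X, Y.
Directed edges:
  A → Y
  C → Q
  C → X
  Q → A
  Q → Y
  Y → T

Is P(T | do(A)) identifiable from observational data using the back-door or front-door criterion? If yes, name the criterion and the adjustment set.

P(T|do(A)): backdoor, adjust for {Q}.

desc(A)\{A}={T,Y}; candidates ⊆ {C,Q,X}.
size 0: {}; under {} A still reaches {C,Q,T,X,Y} ∋ T.
{Q}: A⊥T given {Q} in G with A→· removed — back-door holds.
P(T|do(A)) = Σ_{Q} P(T|A,Q)·P(Q).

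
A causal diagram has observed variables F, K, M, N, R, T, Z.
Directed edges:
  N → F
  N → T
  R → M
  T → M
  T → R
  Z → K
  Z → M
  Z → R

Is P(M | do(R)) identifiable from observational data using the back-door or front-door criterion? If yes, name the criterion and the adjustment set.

P(M|do(R)): backdoor, adjust for {T, Z}.

desc(R)\{R}={M}; candidates ⊆ {F,K,N,T,Z}.
size 0: {}; under {} R still reaches {F,K,M,N,T,Z} ∋ M.
size 1: {F}, {K}, {N} …(+2); under {F} R still reaches {K,M,N,T,Z} ∋ M.
{T,Z}: R⊥M given {T,Z} in G with R→· removed — back-door holds.
P(M|do(R)) = Σ_{T,Z} P(M|R,T,Z)·P(T,Z).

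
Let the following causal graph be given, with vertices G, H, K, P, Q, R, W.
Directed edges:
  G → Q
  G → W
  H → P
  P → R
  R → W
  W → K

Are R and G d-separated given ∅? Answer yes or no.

Bayes-Ball from R | ∅ reaches {H,K,P,W}.
G ∉ reach(R|∅) ⇒ R ⊥ G | ∅.

Yes — R ⊥ G | ∅.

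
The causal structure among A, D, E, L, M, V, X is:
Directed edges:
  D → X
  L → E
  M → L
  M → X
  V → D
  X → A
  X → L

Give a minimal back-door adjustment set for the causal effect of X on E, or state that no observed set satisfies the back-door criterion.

X→E: minimal back-door set {M}.

desc(X)\{X}={A,E,L}; candidates ⊆ {D,M,V}.
size 0: {}; under {} X still reaches {D,E,L,M,V} ∋ E.
{M}: X⊥E given {M} in G with X→· removed — back-door holds.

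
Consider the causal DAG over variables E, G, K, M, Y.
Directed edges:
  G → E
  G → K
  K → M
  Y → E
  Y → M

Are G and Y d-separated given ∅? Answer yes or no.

Yes — G ⊥ Y | ∅.

Bayes-Ball from G | ∅ reaches {E,K,M}.
Y ∉ reach(G|∅) ⇒ G ⊥ Y | ∅.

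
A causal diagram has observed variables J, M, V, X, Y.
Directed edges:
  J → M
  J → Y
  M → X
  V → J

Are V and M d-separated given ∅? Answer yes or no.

Bayes-Ball from V | ∅ reaches {J,M,X,Y}.
M ∈ reach(V|∅) ⇒ V ⊥̸ M | ∅.

No — V and M are d-connected given ∅.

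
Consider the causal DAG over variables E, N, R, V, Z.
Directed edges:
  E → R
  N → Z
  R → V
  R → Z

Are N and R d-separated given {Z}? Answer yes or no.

No — N and R are d-connected given {Z}.

Bayes-Ball from N | {Z} reaches {E,R,V}.
R ∈ reach(N|{Z}) ⇒ N ⊥̸ R | {Z}.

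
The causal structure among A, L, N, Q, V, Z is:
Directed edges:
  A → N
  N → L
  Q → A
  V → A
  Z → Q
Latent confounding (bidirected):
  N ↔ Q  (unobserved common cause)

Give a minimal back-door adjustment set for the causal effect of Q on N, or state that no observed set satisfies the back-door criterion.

Q→N: no observed back-door set.

desc(Q)\{Q}={A,L,N}; candidates ⊆ {V,Z}.
Q↔N: latent back-door arc(s) into Q.
size 0: {}; under {} Q still reaches {L,N,Z} ∋ N.
size 1: {V}, {Z}; under {V} Q still reaches {L,N,Z} ∋ N.
size 2: {V,Z}; under {V,Z} Q still reaches {L,N} ∋ N.
Q↔N cannot be blocked by any observed set — no back-door set.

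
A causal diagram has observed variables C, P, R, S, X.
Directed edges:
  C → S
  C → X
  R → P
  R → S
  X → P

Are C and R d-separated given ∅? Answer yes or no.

Yes — C ⊥ R | ∅.

Bayes-Ball from C | ∅ reaches {P,S,X}.
R ∉ reach(C|∅) ⇒ C ⊥ R | ∅.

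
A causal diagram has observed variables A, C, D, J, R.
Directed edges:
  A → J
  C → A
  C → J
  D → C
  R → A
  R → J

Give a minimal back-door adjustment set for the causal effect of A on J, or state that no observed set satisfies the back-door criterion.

A→J: minimal back-door set {C, R}.

desc(A)\{A}={J}; candidates ⊆ {C,D,R}.
size 0: {}; under {} A still reaches {C,D,J,R} ∋ J.
size 1: {C}, {D}, {R}; under {C} A still reaches {J,R} ∋ J.
{C,R}: A⊥J given {C,R} in G with A→· removed — back-door holds.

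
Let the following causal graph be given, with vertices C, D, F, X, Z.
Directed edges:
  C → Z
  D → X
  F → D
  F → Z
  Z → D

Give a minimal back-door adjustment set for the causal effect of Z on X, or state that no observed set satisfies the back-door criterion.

Z→X: minimal back-door set {F}.

desc(Z)\{Z}={D,X}; candidates ⊆ {C,F}.
size 0: {}; under {} Z still reaches {C,D,F,X} ∋ X.
{F}: Z⊥X given {F} in G with Z→· removed — back-door holds.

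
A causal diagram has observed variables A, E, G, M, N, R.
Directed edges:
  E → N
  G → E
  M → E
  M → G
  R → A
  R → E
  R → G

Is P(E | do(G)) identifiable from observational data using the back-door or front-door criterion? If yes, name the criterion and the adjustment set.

desc(G)\{G}={E,N}; candidates ⊆ {A,M,R}.
size 0: {}; under {} G still reaches {A,E,M,N,R} ∋ E.
size 1: {A}, {M}, {R}; under {A} G still reaches {E,M,N,R} ∋ E.
{M,R}: G⊥E given {M,R} in G with G→· removed — back-door holds.
P(E|do(G)) = Σ_{M,R} P(E|G,M,R)·P(M,R).

P(E|do(G)): backdoor, adjust for {M, R}.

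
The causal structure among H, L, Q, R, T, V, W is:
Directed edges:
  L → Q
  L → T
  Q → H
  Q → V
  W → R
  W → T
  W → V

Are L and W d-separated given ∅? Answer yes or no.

Yes — L ⊥ W | ∅.

Bayes-Ball from L | ∅ reaches {H,Q,T,V}.
W ∉ reach(L|∅) ⇒ L ⊥ W | ∅.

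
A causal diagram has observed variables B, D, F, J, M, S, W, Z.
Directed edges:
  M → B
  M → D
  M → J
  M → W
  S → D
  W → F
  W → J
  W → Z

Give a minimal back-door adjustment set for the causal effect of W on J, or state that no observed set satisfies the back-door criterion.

W→J: minimal back-door set {M}.

desc(W)\{W}={F,J,Z}; candidates ⊆ {B,D,M,S}.
size 0: {}; under {} W still reaches {B,D,J,M} ∋ J.
{M}: W⊥J given {M} in G with W→· removed — back-door holds.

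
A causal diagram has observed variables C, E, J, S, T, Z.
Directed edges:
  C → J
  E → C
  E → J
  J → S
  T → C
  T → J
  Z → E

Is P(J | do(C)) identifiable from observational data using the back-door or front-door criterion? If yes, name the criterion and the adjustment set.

desc(C)\{C}={J,S}; candidates ⊆ {E,T,Z}.
size 0: {}; under {} C still reaches {E,J,S,T,Z} ∋ J.
size 1: {E}, {T}, {Z}; under {E} C still reaches {J,S,T} ∋ J.
{E,T}: C⊥J given {E,T} in G with C→· removed — back-door holds.
P(J|do(C)) = Σ_{E,T} P(J|C,E,T)·P(E,T).

P(J|do(C)): backdoor, adjust for {E, T}.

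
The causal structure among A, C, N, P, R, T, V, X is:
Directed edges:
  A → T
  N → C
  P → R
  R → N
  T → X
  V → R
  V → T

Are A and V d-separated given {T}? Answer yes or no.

Bayes-Ball from A | {T} reaches {C,N,R,V}.
V ∈ reach(A|{T}) ⇒ A ⊥̸ V | {T}.

No — A and V are d-connected given {T}.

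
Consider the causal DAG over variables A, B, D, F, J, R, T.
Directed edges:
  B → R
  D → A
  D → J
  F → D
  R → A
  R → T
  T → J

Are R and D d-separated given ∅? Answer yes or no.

Bayes-Ball from R | ∅ reaches {A,B,J,T}.
D ∉ reach(R|∅) ⇒ R ⊥ D | ∅.

Yes — R ⊥ D | ∅.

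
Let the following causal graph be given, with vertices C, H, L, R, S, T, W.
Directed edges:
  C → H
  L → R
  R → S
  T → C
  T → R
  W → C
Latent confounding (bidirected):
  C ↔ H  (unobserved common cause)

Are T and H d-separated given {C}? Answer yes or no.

Bayes-Ball from T | {C} reaches {H,R,S,W}.
H ∈ reach(T|{C}) ⇒ T ⊥̸ H | {C}.

No — T and H are d-connected given {C}.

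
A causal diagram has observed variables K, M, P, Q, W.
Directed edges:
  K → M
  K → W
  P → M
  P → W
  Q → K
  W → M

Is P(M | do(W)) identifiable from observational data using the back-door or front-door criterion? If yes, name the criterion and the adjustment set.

desc(W)\{W}={M}; candidates ⊆ {K,P,Q}.
size 0: {}; under {} W still reaches {K,M,P,Q} ∋ M.
size 1: {K}, {P}, {Q}; under {K} W still reaches {M,P} ∋ M.
{K,P}: W⊥M given {K,P} in G with W→· removed — back-door holds.
P(M|do(W)) = Σ_{K,P} P(M|W,K,P)·P(K,P).

P(M|do(W)): backdoor, adjust for {K, P}.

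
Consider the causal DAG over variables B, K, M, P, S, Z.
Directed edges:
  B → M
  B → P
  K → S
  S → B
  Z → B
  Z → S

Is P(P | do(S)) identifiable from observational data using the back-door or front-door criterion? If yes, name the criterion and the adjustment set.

desc(S)\{S}={B,M,P}; candidates ⊆ {K,Z}.
size 0: {}; under {} S still reaches {B,K,M,P,Z} ∋ P.
{Z}: S⊥P given {Z} in G with S→· removed — back-door holds.
P(P|do(S)) = Σ_{Z} P(P|S,Z)·P(Z).

P(P|do(S)): backdoor, adjust for {Z}.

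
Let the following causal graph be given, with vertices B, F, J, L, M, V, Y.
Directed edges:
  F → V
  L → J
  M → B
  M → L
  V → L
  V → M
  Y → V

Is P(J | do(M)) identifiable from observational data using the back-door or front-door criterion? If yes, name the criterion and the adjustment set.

P(J|do(M)): backdoor, adjust for {V}.

desc(M)\{M}={B,J,L}; candidates ⊆ {F,V,Y}.
size 0: {}; under {} M still reaches {F,J,L,V,Y} ∋ J.
{V}: M⊥J given {V} in G with M→· removed — back-door holds.
P(J|do(M)) = Σ_{V} P(J|M,V)·P(V).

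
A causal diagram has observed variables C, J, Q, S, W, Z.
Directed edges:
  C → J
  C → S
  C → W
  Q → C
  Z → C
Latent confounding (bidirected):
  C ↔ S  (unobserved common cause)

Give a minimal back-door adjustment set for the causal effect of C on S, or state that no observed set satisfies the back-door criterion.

desc(C)\{C}={J,S,W}; candidates ⊆ {Q,Z}.
C↔S: latent back-door arc(s) into C.
size 0: {}; under {} C still reaches {Q,S,Z} ∋ S.
size 1: {Q}, {Z}; under {Q} C still reaches {S,Z} ∋ S.
size 2: {Q,Z}; under {Q,Z} C still reaches {S} ∋ S.
C↔S cannot be blocked by any observed set — no back-door set.

C→S: no observed back-door set.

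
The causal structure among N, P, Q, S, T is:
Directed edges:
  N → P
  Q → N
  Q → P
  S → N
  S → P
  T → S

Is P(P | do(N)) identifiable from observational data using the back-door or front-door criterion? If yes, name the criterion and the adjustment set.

P(P|do(N)): backdoor, adjust for {Q, S}.

desc(N)\{N}={P}; candidates ⊆ {Q,S,T}.
size 0: {}; under {} N still reaches {P,Q,S,T} ∋ P.
size 1: {Q}, {S}, {T}; under {Q} N still reaches {P,S,T} ∋ P.
{Q,S}: N⊥P given {Q,S} in G with N→· removed — back-door holds.
P(P|do(N)) = Σ_{Q,S} P(P|N,Q,S)·P(Q,S).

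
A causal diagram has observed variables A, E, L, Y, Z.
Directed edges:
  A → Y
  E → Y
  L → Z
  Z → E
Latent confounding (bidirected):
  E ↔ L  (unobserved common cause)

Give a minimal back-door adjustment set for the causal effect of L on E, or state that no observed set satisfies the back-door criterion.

L→E: no observed back-door set.

desc(L)\{L}={E,Y,Z}; candidates ⊆ {A}.
L↔E: latent back-door arc(s) into L.
size 0: {}; under {} L still reaches {E,Y} ∋ E.
size 1: {A}; under {A} L still reaches {E,Y} ∋ E.
L↔E cannot be blocked by any observed set — no back-door set.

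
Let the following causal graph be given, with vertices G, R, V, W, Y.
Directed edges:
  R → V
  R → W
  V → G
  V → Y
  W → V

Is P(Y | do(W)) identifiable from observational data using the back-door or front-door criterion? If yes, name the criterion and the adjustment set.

P(Y|do(W)): backdoor, adjust for {R}.

desc(W)\{W}={G,V,Y}; candidates ⊆ {R}.
size 0: {}; under {} W still reaches {G,R,V,Y} ∋ Y.
{R}: W⊥Y given {R} in G with W→· removed — back-door holds.
P(Y|do(W)) = Σ_{R} P(Y|W,R)·P(R).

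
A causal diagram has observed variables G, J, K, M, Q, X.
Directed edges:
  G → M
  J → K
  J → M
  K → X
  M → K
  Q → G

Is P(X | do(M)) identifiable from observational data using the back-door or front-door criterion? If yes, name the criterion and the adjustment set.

P(X|do(M)): backdoor, adjust for {J}.

desc(M)\{M}={K,X}; candidates ⊆ {G,J,Q}.
size 0: {}; under {} M still reaches {G,J,K,Q,X} ∋ X.
{J}: M⊥X given {J} in G with M→· removed — back-door holds.
P(X|do(M)) = Σ_{J} P(X|M,J)·P(J).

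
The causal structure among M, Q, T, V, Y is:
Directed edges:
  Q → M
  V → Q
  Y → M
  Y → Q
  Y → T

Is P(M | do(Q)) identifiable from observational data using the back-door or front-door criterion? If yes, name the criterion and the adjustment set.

P(M|do(Q)): backdoor, adjust for {Y}.

desc(Q)\{Q}={M}; candidates ⊆ {T,V,Y}.
size 0: {}; under {} Q still reaches {M,T,V,Y} ∋ M.
{Y}: Q⊥M given {Y} in G with Q→· removed — back-door holds.
P(M|do(Q)) = Σ_{Y} P(M|Q,Y)·P(Y).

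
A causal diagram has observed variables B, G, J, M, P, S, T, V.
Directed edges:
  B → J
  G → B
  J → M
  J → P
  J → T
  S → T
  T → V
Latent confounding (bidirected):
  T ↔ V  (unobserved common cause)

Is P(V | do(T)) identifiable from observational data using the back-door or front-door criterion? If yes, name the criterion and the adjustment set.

desc(T)\{T}={V}; candidates ⊆ {B,G,J,M,P,S}.
T↔V: latent back-door arc(s) into T.
size 0: {}; under {} T still reaches {B,G,J,M,P,S,V} ∋ V.
size 1: {B}, {G}, {J} …(+3); under {B} T still reaches {J,M,P,S,V} ∋ V.
size 2: {B,G}, {B,J}, {B,M} …(+12); under {B,G} T still reaches {J,M,P,S,V} ∋ V.
T↔V cannot be blocked by any observed set — no back-door set.
No mediator lies on a directed T→…→V path.
Neither criterion identifies P(V|do(T)) in this graph.

P(V|do(T)): not identifiable (no BD/FD set).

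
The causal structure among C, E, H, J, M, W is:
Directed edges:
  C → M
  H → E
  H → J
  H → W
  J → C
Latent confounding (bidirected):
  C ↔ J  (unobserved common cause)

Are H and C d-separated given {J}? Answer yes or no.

No — H and C are d-connected given {J}.

Bayes-Ball from H | {J} reaches {C,E,M,W}.
C ∈ reach(H|{J}) ⇒ H ⊥̸ C | {J}.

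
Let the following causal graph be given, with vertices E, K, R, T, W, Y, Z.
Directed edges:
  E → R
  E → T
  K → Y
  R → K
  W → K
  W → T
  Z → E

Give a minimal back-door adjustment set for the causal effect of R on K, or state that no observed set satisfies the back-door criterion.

R→K: minimal back-door set ∅.

desc(R)\{R}={K,Y}; candidates ⊆ {E,T,W,Z}.
∅: R⊥K given ∅ in G with R→· removed — back-door holds.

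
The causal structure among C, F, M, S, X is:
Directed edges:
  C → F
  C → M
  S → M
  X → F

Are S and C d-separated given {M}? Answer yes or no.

Bayes-Ball from S | {M} reaches {C,F}.
C ∈ reach(S|{M}) ⇒ S ⊥̸ C | {M}.

No — S and C are d-connected given {M}.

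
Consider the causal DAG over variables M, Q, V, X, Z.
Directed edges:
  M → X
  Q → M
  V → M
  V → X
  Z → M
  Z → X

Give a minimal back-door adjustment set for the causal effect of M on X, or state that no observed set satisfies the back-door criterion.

desc(M)\{M}={X}; candidates ⊆ {Q,V,Z}.
size 0: {}; under {} M still reaches {Q,V,X,Z} ∋ X.
size 1: {Q}, {V}, {Z}; under {Q} M still reaches {V,X,Z} ∋ X.
{V,Z}: M⊥X given {V,Z} in G with M→· removed — back-door holds.

M→X: minimal back-door set {V, Z}.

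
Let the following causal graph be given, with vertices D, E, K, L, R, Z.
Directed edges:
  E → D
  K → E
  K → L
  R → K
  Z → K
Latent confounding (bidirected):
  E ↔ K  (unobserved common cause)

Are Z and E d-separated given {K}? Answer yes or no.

Bayes-Ball from Z | {K} reaches {D,E,R}.
E ∈ reach(Z|{K}) ⇒ Z ⊥̸ E | {K}.

No — Z and E are d-connected given {K}.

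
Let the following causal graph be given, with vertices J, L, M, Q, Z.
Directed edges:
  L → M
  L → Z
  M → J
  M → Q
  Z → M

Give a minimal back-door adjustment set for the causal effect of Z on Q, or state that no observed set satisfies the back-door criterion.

Z→Q: minimal back-door set {L}.

desc(Z)\{Z}={J,M,Q}; candidates ⊆ {L}.
size 0: {}; under {} Z still reaches {J,L,M,Q} ∋ Q.
{L}: Z⊥Q given {L} in G with Z→· removed — back-door holds.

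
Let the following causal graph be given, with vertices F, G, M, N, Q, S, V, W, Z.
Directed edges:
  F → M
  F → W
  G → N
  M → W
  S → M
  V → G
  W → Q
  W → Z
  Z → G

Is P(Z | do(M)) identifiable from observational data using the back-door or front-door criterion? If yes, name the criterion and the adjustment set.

P(Z|do(M)): backdoor, adjust for {F}.

desc(M)\{M}={G,N,Q,W,Z}; candidates ⊆ {F,S,V}.
size 0: {}; under {} M still reaches {F,G,N,Q,S,W,Z} ∋ Z.
{F}: M⊥Z given {F} in G with M→· removed — back-door holds.
P(Z|do(M)) = Σ_{F} P(Z|M,F)·P(F).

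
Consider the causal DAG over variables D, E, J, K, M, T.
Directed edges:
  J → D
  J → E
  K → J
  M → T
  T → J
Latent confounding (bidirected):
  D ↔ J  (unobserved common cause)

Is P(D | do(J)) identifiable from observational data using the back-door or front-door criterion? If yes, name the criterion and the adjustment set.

desc(J)\{J}={D,E}; candidates ⊆ {K,M,T}.
J↔D: latent back-door arc(s) into J.
size 0: {}; under {} J still reaches {D,K,M,T} ∋ D.
size 1: {K}, {M}, {T}; under {K} J still reaches {D,M,T} ∋ D.
size 2: {K,M}, {K,T}, {M,T}; under {K,M} J still reaches {D,T} ∋ D.
J↔D cannot be blocked by any observed set — no back-door set.
No mediator lies on a directed J→…→D path.
Neither criterion identifies P(D|do(J)) in this graph.

P(D|do(J)): not identifiable (no BD/FD set).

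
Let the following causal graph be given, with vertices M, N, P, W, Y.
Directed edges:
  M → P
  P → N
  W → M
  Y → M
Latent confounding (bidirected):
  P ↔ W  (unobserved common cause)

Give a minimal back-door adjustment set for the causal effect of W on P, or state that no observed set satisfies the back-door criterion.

desc(W)\{W}={M,N,P}; candidates ⊆ {Y}.
W↔P: latent back-door arc(s) into W.
size 0: {}; under {} W still reaches {N,P} ∋ P.
size 1: {Y}; under {Y} W still reaches {N,P} ∋ P.
W↔P cannot be blocked by any observed set — no back-door set.

W→P: no observed back-door set.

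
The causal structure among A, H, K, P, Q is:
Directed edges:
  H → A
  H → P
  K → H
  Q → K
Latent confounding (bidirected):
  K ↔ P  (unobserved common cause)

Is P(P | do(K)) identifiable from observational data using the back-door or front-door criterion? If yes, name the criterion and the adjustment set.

P(P|do(K)): frontdoor, adjust for {H}.

desc(K)\{K}={A,H,P}; candidates ⊆ {Q}.
K↔P: latent back-door arc(s) into K.
size 0: {}; under {} K still reaches {P,Q} ∋ P.
size 1: {Q}; under {Q} K still reaches {P} ∋ P.
K↔P cannot be blocked by any observed set — no back-door set.
{H}: (i) intercepts every directed K→P path; (ii) no back-door K→{H}; (iii) {K} blocks every back-door {H}→P. Front-door holds.
P(P|do(K)) = Σ_{H} P(H|K) Σ_{K'} P(P|H,K')P(K').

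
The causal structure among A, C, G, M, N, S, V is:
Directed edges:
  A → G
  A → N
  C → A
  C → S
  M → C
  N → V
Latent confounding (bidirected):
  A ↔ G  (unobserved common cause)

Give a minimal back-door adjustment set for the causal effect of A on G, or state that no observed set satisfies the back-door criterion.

A→G: no observed back-door set.

desc(A)\{A}={G,N,V}; candidates ⊆ {C,M,S}.
A↔G: latent back-door arc(s) into A.
size 0: {}; under {} A still reaches {C,G,M,S} ∋ G.
size 1: {C}, {M}, {S}; under {C} A still reaches {G} ∋ G.
size 2: {C,M}, {C,S}, {M,S}; under {C,M} A still reaches {G} ∋ G.
A↔G cannot be blocked by any observed set — no back-door set.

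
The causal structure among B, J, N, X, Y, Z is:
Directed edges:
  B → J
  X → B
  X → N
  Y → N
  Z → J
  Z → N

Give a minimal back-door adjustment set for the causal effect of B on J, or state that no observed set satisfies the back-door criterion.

desc(B)\{B}={J}; candidates ⊆ {N,X,Y,Z}.
∅: B⊥J given ∅ in G with B→· removed — back-door holds.

B→J: minimal back-door set ∅.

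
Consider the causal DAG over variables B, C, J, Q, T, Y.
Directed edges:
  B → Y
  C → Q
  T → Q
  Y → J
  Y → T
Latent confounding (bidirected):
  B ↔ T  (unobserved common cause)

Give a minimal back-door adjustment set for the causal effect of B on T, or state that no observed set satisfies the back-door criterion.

desc(B)\{B}={J,Q,T,Y}; candidates ⊆ {C}.
B↔T: latent back-door arc(s) into B.
size 0: {}; under {} B still reaches {Q,T} ∋ T.
size 1: {C}; under {C} B still reaches {Q,T} ∋ T.
B↔T cannot be blocked by any observed set — no back-door set.

B→T: no observed back-door set.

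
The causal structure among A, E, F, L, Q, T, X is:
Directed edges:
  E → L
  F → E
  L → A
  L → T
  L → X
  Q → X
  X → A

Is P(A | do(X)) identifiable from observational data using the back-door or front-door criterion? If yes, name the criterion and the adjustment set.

desc(X)\{X}={A}; candidates ⊆ {E,F,L,Q,T}.
size 0: {}; under {} X still reaches {A,E,F,L,Q,T} ∋ A.
{L}: X⊥A given {L} in G with X→· removed — back-door holds.
P(A|do(X)) = Σ_{L} P(A|X,L)·P(L).

P(A|do(X)): backdoor, adjust for {L}.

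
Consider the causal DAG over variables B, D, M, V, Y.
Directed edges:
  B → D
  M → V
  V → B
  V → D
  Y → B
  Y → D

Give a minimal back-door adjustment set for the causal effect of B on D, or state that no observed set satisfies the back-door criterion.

B→D: minimal back-door set {V, Y}.

desc(B)\{B}={D}; candidates ⊆ {M,V,Y}.
size 0: {}; under {} B still reaches {D,M,V,Y} ∋ D.
size 1: {M}, {V}, {Y}; under {M} B still reaches {D,V,Y} ∋ D.
{V,Y}: B⊥D given {V,Y} in G with B→· removed — back-door holds.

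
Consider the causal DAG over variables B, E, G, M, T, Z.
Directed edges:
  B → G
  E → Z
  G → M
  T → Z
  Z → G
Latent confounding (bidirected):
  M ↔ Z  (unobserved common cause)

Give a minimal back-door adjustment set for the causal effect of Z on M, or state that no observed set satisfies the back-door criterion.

desc(Z)\{Z}={G,M}; candidates ⊆ {B,E,T}.
Z↔M: latent back-door arc(s) into Z.
size 0: {}; under {} Z still reaches {E,M,T} ∋ M.
size 1: {B}, {E}, {T}; under {B} Z still reaches {E,M,T} ∋ M.
size 2: {B,E}, {B,T}, {E,T}; under {B,E} Z still reaches {M,T} ∋ M.
Z↔M cannot be blocked by any observed set — no back-door set.

Z→M: no observed back-door set.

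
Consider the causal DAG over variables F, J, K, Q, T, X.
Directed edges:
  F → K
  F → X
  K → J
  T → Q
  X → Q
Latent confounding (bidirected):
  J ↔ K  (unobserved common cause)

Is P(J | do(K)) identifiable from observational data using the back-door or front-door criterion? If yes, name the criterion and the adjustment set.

P(J|do(K)): not identifiable (no BD/FD set).

desc(K)\{K}={J}; candidates ⊆ {F,Q,T,X}.
K↔J: latent back-door arc(s) into K.
size 0: {}; under {} K still reaches {F,J,Q,X} ∋ J.
size 1: {F}, {Q}, {T} …(+1); under {F} K still reaches {J} ∋ J.
size 2: {F,Q}, {F,T}, {F,X} …(+3); under {F,Q} K still reaches {J} ∋ J.
K↔J cannot be blocked by any observed set — no back-door set.
No mediator lies on a directed K→…→J path.
Neither criterion identifies P(J|do(K)) in this graph.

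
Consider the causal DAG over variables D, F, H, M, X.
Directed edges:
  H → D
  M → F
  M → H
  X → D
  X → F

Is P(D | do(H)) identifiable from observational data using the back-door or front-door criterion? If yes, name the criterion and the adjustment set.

desc(H)\{H}={D}; candidates ⊆ {F,M,X}.
∅: H⊥D given ∅ in G with H→· removed — back-door holds.
P(D|do(H)) = P(D|H) — no adjustment needed.

P(D|do(H)): backdoor, adjust for ∅.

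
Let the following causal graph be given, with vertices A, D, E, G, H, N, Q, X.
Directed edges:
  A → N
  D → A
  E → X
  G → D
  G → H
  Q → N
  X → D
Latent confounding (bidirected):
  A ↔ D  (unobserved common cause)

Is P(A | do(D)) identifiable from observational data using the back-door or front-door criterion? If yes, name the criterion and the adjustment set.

P(A|do(D)): not identifiable (no BD/FD set).

desc(D)\{D}={A,N}; candidates ⊆ {E,G,H,Q,X}.
D↔A: latent back-door arc(s) into D.
size 0: {}; under {} D still reaches {A,E,G,H,N,X} ∋ A.
size 1: {E}, {G}, {H} …(+2); under {E} D still reaches {A,G,H,N,X} ∋ A.
size 2: {E,G}, {E,H}, {E,Q} …(+7); under {E,G} D still reaches {A,N,X} ∋ A.
D↔A cannot be blocked by any observed set — no back-door set.
No mediator lies on a directed D→…→A path.
Neither criterion identifies P(A|do(D)) in this graph.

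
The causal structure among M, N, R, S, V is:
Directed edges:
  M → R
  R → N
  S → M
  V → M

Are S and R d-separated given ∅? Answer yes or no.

Bayes-Ball from S | ∅ reaches {M,N,R}.
R ∈ reach(S|∅) ⇒ S ⊥̸ R | ∅.

No — S and R are d-connected given ∅.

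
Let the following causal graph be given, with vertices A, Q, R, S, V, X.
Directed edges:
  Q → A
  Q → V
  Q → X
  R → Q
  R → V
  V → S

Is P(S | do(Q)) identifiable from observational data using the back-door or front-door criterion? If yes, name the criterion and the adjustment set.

P(S|do(Q)): backdoor, adjust for {R}.

desc(Q)\{Q}={A,S,V,X}; candidates ⊆ {R}.
size 0: {}; under {} Q still reaches {R,S,V} ∋ S.
{R}: Q⊥S given {R} in G with Q→· removed — back-door holds.
P(S|do(Q)) = Σ_{R} P(S|Q,R)·P(R).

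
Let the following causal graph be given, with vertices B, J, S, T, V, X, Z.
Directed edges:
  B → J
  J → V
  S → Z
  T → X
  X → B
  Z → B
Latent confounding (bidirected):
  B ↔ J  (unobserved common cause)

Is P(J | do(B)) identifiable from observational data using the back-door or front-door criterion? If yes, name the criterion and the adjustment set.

desc(B)\{B}={J,V}; candidates ⊆ {S,T,X,Z}.
B↔J: latent back-door arc(s) into B.
size 0: {}; under {} B still reaches {J,S,T,V,X,Z} ∋ J.
size 1: {S}, {T}, {X} …(+1); under {S} B still reaches {J,T,V,X,Z} ∋ J.
size 2: {S,T}, {S,X}, {S,Z} …(+3); under {S,T} B still reaches {J,V,X,Z} ∋ J.
B↔J cannot be blocked by any observed set — no back-door set.
No mediator lies on a directed B→…→J path.
Neither criterion identifies P(J|do(B)) in this graph.

P(J|do(B)): not identifiable (no BD/FD set).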